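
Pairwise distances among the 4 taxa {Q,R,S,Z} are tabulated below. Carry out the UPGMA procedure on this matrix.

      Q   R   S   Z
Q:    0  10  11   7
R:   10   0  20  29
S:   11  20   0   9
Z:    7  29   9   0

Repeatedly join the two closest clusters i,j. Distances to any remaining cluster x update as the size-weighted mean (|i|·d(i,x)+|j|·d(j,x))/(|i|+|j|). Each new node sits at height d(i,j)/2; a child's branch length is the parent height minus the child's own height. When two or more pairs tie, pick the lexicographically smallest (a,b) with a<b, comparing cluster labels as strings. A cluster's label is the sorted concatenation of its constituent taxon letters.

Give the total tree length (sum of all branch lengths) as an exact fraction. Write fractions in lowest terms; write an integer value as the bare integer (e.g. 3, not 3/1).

step 1: merge (Q,Z) at d=7; branch lengths Q→7/2, Z→7/2; new cluster QZ
  updated: d(QZ,R)=39/2, d(QZ,S)=10
step 2: merge (QZ,S) at d=10; branch lengths QZ→3/2, S→5; new cluster QSZ
  updated: d(QSZ,R)=59/3
step 3: merge (QSZ,R) at d=59/3; branch lengths QSZ→29/6, R→59/6; new cluster QRSZ
final tree: (((Q:7/2,Z:7/2):3/2,S:5):29/6,R:59/6)
total length: 169/6

169/6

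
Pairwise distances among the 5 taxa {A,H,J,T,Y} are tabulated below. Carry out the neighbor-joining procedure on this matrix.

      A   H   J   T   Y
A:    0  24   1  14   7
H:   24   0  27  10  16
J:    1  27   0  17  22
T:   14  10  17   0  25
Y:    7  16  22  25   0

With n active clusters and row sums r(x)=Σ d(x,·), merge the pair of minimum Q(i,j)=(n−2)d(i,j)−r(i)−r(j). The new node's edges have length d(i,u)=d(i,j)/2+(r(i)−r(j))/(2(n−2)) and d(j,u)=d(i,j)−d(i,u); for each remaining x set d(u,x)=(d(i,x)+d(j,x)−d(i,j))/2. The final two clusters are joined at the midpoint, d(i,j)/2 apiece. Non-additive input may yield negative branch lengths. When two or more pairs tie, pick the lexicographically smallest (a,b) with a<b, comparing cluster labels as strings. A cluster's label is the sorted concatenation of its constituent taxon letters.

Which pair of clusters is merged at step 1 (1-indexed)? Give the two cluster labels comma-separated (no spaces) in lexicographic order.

1. join H+T (d=10, Q=-113) ⇒ HT; edges |H|=41/6, |T|=19/6
  updated: d(A,HT)=14, d(HT,J)=17, d(HT,Y)=31/2
2. join A+J (d=1, Q=-60) ⇒ AJ; edges |A|=-4, |J|=5
  updated: d(AJ,HT)=15, d(AJ,Y)=14
3. join AJ+HT (d=15, Q=-89/2) ⇒ AHJT; edges |AJ|=27/4, |HT|=33/4
  updated: d(AHJT,Y)=29/4
4. join AHJT+Y (d=29/4) ⇒ AHJTY; edges |AHJT|=29/8, |Y|=29/8
final tree: (((A:-4,J:5):27/4,(H:41/6,T:19/6):33/4):29/8,Y:29/8)
total length: 133/4

H,T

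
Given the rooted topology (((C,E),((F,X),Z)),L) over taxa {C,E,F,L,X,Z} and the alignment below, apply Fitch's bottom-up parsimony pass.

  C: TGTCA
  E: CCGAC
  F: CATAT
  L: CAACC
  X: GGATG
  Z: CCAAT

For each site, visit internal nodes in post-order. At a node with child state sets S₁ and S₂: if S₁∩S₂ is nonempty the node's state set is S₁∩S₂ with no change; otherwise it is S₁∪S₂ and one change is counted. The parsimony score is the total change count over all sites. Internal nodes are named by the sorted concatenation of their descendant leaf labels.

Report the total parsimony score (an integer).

[col 0] CE: children C:{T}, E:{C} ∪→ {C,T}; cost 1
[col 0] FX: children F:{C}, X:{G} ∪→ {C,G}; cost 1
[col 0] FXZ: children FX:{C,G}, Z:{C} ∩→ {C}; cost 0
[col 0] CEFXZ: children CE:{C,T}, FXZ:{C} ∩→ {C}; cost 0
[col 0] CEFLXZ: children CEFXZ:{C}, L:{C} ∩→ {C}; cost 0
[col 1] CE: children C:{G}, E:{C} ∪→ {C,G}; cost 1
[col 1] FX: children F:{A}, X:{G} ∪→ {A,G}; cost 1
[col 1] FXZ: children FX:{A,G}, Z:{C} ∪→ {A,C,G}; cost 1
[col 1] CEFXZ: children CE:{C,G}, FXZ:{A,C,G} ∩→ {C,G}; cost 0
[col 1] CEFLXZ: children CEFXZ:{C,G}, L:{A} ∪→ {A,C,G}; cost 1
[col 2] CE: children C:{T}, E:{G} ∪→ {G,T}; cost 1
[col 2] FX: children F:{T}, X:{A} ∪→ {A,T}; cost 1
[col 2] FXZ: children FX:{A,T}, Z:{A} ∩→ {A}; cost 0
[col 2] CEFXZ: children CE:{G,T}, FXZ:{A} ∪→ {A,G,T}; cost 1
[col 2] CEFLXZ: children CEFXZ:{A,G,T}, L:{A} ∩→ {A}; cost 0
[col 3] CE: children C:{C}, E:{A} ∪→ {A,C}; cost 1
[col 3] FX: children F:{A}, X:{T} ∪→ {A,T}; cost 1
[col 3] FXZ: children FX:{A,T}, Z:{A} ∩→ {A}; cost 0
[col 3] CEFXZ: children CE:{A,C}, FXZ:{A} ∩→ {A}; cost 0
[col 3] CEFLXZ: children CEFXZ:{A}, L:{C} ∪→ {A,C}; cost 1
[col 4] CE: children C:{A}, E:{C} ∪→ {A,C}; cost 1
[col 4] FX: children F:{T}, X:{G} ∪→ {G,T}; cost 1
[col 4] FXZ: children FX:{G,T}, Z:{T} ∩→ {T}; cost 0
[col 4] CEFXZ: children CE:{A,C}, FXZ:{T} ∪→ {A,C,T}; cost 1
[col 4] CEFLXZ: children CEFXZ:{A,C,T}, L:{C} ∩→ {C}; cost 0
per-site changes: [2, 4, 3, 3, 3]; total = 15

15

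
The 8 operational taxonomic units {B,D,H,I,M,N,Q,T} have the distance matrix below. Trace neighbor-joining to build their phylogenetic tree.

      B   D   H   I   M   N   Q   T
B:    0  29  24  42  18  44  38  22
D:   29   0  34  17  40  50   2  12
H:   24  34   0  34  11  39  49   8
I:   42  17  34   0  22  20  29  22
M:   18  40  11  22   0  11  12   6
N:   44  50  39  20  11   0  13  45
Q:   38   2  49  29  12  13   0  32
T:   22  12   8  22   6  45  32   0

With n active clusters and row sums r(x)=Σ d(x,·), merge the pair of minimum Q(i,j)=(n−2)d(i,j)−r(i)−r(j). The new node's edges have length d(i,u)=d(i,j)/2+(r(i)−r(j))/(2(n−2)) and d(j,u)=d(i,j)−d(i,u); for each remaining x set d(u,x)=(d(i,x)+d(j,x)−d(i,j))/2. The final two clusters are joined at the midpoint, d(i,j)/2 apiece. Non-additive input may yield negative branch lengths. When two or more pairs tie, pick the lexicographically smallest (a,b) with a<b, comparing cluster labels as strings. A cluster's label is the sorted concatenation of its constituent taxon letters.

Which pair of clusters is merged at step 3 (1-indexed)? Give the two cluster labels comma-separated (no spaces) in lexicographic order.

iteration 1: select D,Q (d=2, Q=-347); attach at lengths (7/4, 1/4); label the merged cluster DQ
  updated: d(B,DQ)=65/2, d(DQ,H)=81/2, d(DQ,I)=22, d(DQ,M)=25, d(DQ,N)=61/2, d(DQ,T)=21
iteration 2: select I,N (d=20, Q=-503/2); attach at lengths (29/4, 51/4); label the merged cluster IN
  updated: d(B,IN)=33, d(DQ,IN)=65/4, d(H,IN)=53/2, d(IN,M)=13/2, d(IN,T)=47/2
iteration 3: select DQ,IN (d=65/4, Q=-176); attach at lengths (189/16, 71/16); label the merged cluster DINQ
  updated: d(B,DINQ)=197/8, d(DINQ,H)=203/8, d(DINQ,M)=61/8, d(DINQ,T)=113/8
iteration 4: select H,T (d=8, Q=-189/2); attach at lengths (169/24, 23/24); label the merged cluster HT
  updated: d(B,HT)=19, d(DINQ,HT)=63/4, d(HT,M)=9/2
iteration 5: select B,HT (d=19, Q=-503/8); attach at lengths (483/32, 125/32); label the merged cluster BHT
  updated: d(BHT,DINQ)=171/16, d(BHT,M)=7/4
iteration 6: select BHT,DINQ (d=171/16, Q=-321/16); attach at lengths (77/32, 265/32); label the merged cluster BDHINQT
  updated: d(BDHINQT,M)=-21/32
iteration 7: select BDHINQT,M (d=-21/32); attach at lengths (-21/64, -21/64); label the merged cluster BDHIMNQT
final tree: (((B:483/32,(H:169/24,T:23/24):125/32):77/32,((D:7/4,Q:1/4):189/16,(I:29/4,N:51/4):71/16):265/32):-21/64,M:-21/64)
total length: 2409/32

DQ,IN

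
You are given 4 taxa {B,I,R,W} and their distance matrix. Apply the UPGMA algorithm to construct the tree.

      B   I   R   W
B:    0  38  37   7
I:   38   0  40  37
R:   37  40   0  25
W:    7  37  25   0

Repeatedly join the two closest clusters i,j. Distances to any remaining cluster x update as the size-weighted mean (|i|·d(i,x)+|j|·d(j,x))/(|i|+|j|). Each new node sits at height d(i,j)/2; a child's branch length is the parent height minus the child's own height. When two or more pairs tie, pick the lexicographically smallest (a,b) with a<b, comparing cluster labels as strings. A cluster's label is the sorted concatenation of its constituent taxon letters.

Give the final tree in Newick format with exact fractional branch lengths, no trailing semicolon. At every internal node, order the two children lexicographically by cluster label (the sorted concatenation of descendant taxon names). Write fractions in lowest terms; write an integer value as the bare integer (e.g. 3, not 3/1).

(((B:7/2,W:7/2):12,R:31/2):11/3,I:115/6)

1. join B+W (d=7) ⇒ BW; edges |B|=7/2, |W|=7/2
  updated: d(BW,I)=75/2, d(BW,R)=31
2. join BW+R (d=31) ⇒ BRW; edges |BW|=12, |R|=31/2
  updated: d(BRW,I)=115/3
3. join BRW+I (d=115/3) ⇒ BIRW; edges |BRW|=11/3, |I|=115/6
final tree: (((B:7/2,W:7/2):12,R:31/2):11/3,I:115/6)
total length: 172/3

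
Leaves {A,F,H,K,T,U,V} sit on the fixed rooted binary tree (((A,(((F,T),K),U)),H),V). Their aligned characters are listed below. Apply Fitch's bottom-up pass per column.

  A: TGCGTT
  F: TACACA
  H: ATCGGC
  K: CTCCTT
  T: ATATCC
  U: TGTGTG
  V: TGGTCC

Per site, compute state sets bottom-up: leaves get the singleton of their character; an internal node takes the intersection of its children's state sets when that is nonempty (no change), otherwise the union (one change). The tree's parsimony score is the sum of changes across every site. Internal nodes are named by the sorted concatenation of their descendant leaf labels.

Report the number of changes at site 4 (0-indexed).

FT@0: {T} ∪ {A} = {A,T} (union, +1)
FKT@0: {A,T} ∪ {C} = {A,C,T} (union, +1)
FKTU@0: {A,C,T} ∩ {T} = {T} (intersection, +0)
AFKTU@0: {T} ∩ {T} = {T} (intersection, +0)
AFHKTU@0: {T} ∪ {A} = {A,T} (union, +1)
AFHKTUV@0: {A,T} ∩ {T} = {T} (intersection, +0)
FT@1: {A} ∪ {T} = {A,T} (union, +1)
FKT@1: {A,T} ∩ {T} = {T} (intersection, +0)
FKTU@1: {T} ∪ {G} = {G,T} (union, +1)
AFKTU@1: {G} ∩ {G,T} = {G} (intersection, +0)
AFHKTU@1: {G} ∪ {T} = {G,T} (union, +1)
AFHKTUV@1: {G,T} ∩ {G} = {G} (intersection, +0)
FT@2: {C} ∪ {A} = {A,C} (union, +1)
FKT@2: {A,C} ∩ {C} = {C} (intersection, +0)
FKTU@2: {C} ∪ {T} = {C,T} (union, +1)
AFKTU@2: {C} ∩ {C,T} = {C} (intersection, +0)
AFHKTU@2: {C} ∩ {C} = {C} (intersection, +0)
AFHKTUV@2: {C} ∪ {G} = {C,G} (union, +1)
FT@3: {A} ∪ {T} = {A,T} (union, +1)
FKT@3: {A,T} ∪ {C} = {A,C,T} (union, +1)
FKTU@3: {A,C,T} ∪ {G} = {A,C,G,T} (union, +1)
AFKTU@3: {G} ∩ {A,C,G,T} = {G} (intersection, +0)
AFHKTU@3: {G} ∩ {G} = {G} (intersection, +0)
AFHKTUV@3: {G} ∪ {T} = {G,T} (union, +1)
FT@4: {C} ∩ {C} = {C} (intersection, +0)
FKT@4: {C} ∪ {T} = {C,T} (union, +1)
FKTU@4: {C,T} ∩ {T} = {T} (intersection, +0)
AFKTU@4: {T} ∩ {T} = {T} (intersection, +0)
AFHKTU@4: {T} ∪ {G} = {G,T} (union, +1)
AFHKTUV@4: {G,T} ∪ {C} = {C,G,T} (union, +1)
FT@5: {A} ∪ {C} = {A,C} (union, +1)
FKT@5: {A,C} ∪ {T} = {A,C,T} (union, +1)
FKTU@5: {A,C,T} ∪ {G} = {A,C,G,T} (union, +1)
AFKTU@5: {T} ∩ {A,C,G,T} = {T} (intersection, +0)
AFHKTU@5: {T} ∪ {C} = {C,T} (union, +1)
AFHKTUV@5: {C,T} ∩ {C} = {C} (intersection, +0)
per-site changes: [3, 3, 3, 4, 3, 4]; total = 20

3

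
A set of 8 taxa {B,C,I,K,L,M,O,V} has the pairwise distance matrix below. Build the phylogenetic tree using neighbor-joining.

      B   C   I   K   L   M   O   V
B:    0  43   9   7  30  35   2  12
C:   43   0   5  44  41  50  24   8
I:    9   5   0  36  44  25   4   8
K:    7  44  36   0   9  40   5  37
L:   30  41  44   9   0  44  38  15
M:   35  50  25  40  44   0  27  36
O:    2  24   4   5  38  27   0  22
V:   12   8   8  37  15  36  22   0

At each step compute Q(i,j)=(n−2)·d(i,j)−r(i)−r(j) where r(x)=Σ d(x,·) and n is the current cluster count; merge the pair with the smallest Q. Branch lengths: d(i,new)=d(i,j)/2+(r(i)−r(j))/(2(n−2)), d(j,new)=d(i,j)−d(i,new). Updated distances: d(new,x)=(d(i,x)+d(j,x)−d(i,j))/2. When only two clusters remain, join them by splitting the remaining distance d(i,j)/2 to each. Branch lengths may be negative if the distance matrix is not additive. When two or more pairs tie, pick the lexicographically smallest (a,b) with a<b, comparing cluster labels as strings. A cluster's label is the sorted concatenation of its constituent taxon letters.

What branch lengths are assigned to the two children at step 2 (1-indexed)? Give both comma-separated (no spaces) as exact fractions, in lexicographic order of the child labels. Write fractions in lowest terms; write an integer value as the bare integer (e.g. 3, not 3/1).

201/20,-41/20

iteration 1: select K,L (d=9, Q=-345); attach at lengths (11/12, 97/12); label the merged cluster KL
  updated: d(B,KL)=14, d(C,KL)=38, d(I,KL)=71/2, d(KL,M)=75/2, d(KL,O)=17, d(KL,V)=43/2
iteration 2: select C,V (d=8, Q=-471/2); attach at lengths (201/20, -41/20); label the merged cluster CV
  updated: d(B,CV)=47/2, d(CV,I)=5/2, d(CV,KL)=103/4, d(CV,M)=39, d(CV,O)=19
iteration 3: select CV,I (d=5/2, Q=-703/4); attach at lengths (175/32, -95/32); label the merged cluster CIV
  updated: d(B,CIV)=15, d(CIV,KL)=235/8, d(CIV,M)=123/4, d(CIV,O)=41/4
iteration 4: select CIV,M (d=123/4, Q=-987/8); attach at lengths (379/48, 1097/48); label the merged cluster CIMV
  updated: d(B,CIMV)=77/8, d(CIMV,KL)=289/16, d(CIMV,O)=13/4
iteration 5: select B,KL (d=14, Q=-747/16); attach at lengths (73/64, 823/64); label the merged cluster BKL
  updated: d(BKL,CIMV)=219/32, d(BKL,O)=5/2
iteration 6: select BKL,CIMV (d=219/32, Q=-403/32); attach at lengths (195/64, 243/64); label the merged cluster BCIKLMV
  updated: d(BCIKLMV,O)=-35/64
iteration 7: select BCIKLMV,O (d=-35/64); attach at lengths (-35/128, -35/128); label the merged cluster BCIKLMOV
final tree: (((B:73/64,(K:11/12,L:97/12):823/64):195/64,(((C:201/20,V:-41/20):175/32,I:-95/32):379/48,M:1097/48):243/64):-35/128,O:-35/128)
total length: 4515/64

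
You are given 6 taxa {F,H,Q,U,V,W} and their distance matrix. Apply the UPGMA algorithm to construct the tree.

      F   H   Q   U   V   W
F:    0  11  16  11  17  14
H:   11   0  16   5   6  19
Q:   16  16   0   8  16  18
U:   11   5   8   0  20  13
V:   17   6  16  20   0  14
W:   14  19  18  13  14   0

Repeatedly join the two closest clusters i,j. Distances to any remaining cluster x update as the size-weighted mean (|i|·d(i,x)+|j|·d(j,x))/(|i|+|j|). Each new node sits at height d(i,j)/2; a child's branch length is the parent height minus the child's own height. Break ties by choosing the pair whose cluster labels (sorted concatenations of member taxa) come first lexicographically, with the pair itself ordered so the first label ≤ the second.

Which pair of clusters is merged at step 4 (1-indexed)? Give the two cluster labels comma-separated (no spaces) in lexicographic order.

step 1: merge (H,U) at d=5; branch lengths H→5/2, U→5/2; new cluster HU
  updated: d(F,HU)=11, d(HU,Q)=12, d(HU,V)=13, d(HU,W)=16
step 2: merge (F,HU) at d=11; branch lengths F→11/2, HU→3; new cluster FHU
  updated: d(FHU,Q)=40/3, d(FHU,V)=43/3, d(FHU,W)=46/3
step 3: merge (FHU,Q) at d=40/3; branch lengths FHU→7/6, Q→20/3; new cluster FHQU
  updated: d(FHQU,V)=59/4, d(FHQU,W)=16
step 4: merge (V,W) at d=14; branch lengths V→7, W→7; new cluster VW
  updated: d(FHQU,VW)=123/8
step 5: merge (FHQU,VW) at d=123/8; branch lengths FHQU→49/48, VW→11/16; new cluster FHQUVW
final tree: (((F:11/2,(H:5/2,U:5/2):3):7/6,Q:20/3):49/48,(V:7,W:7):11/16)
total length: 889/24

V,W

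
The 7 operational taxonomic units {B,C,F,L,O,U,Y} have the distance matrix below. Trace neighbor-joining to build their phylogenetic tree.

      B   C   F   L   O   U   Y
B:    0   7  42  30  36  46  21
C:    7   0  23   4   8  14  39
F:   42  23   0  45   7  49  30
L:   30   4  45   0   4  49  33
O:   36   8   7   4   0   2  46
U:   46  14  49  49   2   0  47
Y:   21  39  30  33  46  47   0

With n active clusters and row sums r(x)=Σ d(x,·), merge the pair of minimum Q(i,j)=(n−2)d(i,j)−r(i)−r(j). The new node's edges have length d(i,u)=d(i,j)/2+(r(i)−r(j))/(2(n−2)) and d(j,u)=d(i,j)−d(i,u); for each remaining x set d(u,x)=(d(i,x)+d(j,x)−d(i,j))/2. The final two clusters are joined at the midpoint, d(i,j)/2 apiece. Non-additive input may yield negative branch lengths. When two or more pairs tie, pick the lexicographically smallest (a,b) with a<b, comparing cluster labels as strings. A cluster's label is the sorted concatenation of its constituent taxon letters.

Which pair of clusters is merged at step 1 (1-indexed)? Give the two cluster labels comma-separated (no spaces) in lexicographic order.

O,U

step 1: merge (O,U) at d=2, Q=-300; branch lengths O→-47/5, U→57/5; new cluster OU
  updated: d(B,OU)=40, d(C,OU)=10, d(F,OU)=27, d(L,OU)=51/2, d(OU,Y)=91/2
step 2: merge (B,Y) at d=21, Q=-449/2; branch lengths B→111/16, Y→225/16; new cluster BY
  updated: d(BY,C)=25/2, d(BY,F)=51/2, d(BY,L)=21, d(BY,OU)=129/4
step 3: merge (BY,F) at d=51/2, Q=-541/4; branch lengths BY→63/8, F→141/8; new cluster BFY
  updated: d(BFY,C)=5, d(BFY,L)=81/4, d(BFY,OU)=135/8
step 4: merge (BFY,OU) at d=135/8, Q=-243/4; branch lengths BFY→47/8, OU→11; new cluster BFOUY
  updated: d(BFOUY,C)=-15/16, d(BFOUY,L)=231/16
step 5: merge (BFOUY,C) at d=-15/16, Q=-35/2; branch lengths BFOUY→19/4, C→-91/16; new cluster BCFOUY
  updated: d(BCFOUY,L)=155/16
step 6: merge (BCFOUY,L) at d=155/16; branch lengths BCFOUY→155/32, L→155/32; new cluster BCFLOUY
final tree: (((((B:111/16,Y:225/16):63/8,F:141/8):47/8,(O:-47/5,U:57/5):11):19/4,C:-91/16):155/32,L:155/32)
total length: 593/8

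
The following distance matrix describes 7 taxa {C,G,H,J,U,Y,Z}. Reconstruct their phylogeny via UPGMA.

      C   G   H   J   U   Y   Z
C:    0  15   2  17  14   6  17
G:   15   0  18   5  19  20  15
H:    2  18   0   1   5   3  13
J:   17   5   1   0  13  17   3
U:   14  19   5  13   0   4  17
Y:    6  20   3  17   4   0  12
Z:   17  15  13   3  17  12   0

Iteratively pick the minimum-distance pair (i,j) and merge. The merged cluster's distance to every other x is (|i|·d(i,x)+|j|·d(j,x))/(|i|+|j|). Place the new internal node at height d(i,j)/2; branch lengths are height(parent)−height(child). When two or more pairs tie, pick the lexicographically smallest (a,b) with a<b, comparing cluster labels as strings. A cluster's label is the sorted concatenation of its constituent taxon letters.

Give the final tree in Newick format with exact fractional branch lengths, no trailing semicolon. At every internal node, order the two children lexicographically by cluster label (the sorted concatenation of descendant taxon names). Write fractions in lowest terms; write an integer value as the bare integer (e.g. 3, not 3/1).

1. join H+J (d=1) ⇒ HJ; edges |H|=1/2, |J|=1/2
  updated: d(C,HJ)=19/2, d(G,HJ)=23/2, d(HJ,U)=9, d(HJ,Y)=10, d(HJ,Z)=8
2. join U+Y (d=4) ⇒ UY; edges |U|=2, |Y|=2
  updated: d(C,UY)=10, d(G,UY)=39/2, d(HJ,UY)=19/2, d(UY,Z)=29/2
3. join HJ+Z (d=8) ⇒ HJZ; edges |HJ|=7/2, |Z|=4
  updated: d(C,HJZ)=12, d(G,HJZ)=38/3, d(HJZ,UY)=67/6
4. join C+UY (d=10) ⇒ CUY; edges |C|=5, |UY|=3
  updated: d(CUY,G)=18, d(CUY,HJZ)=103/9
5. join CUY+HJZ (d=103/9) ⇒ CHJUYZ; edges |CUY|=13/18, |HJZ|=31/18
  updated: d(CHJUYZ,G)=46/3
6. join CHJUYZ+G (d=46/3) ⇒ CGHJUYZ; edges |CHJUYZ|=35/18, |G|=23/3
final tree: (((C:5,(U:2,Y:2):3):13/18,((H:1/2,J:1/2):7/2,Z:4):31/18):35/18,G:23/3)
total length: 293/9

(((C:5,(U:2,Y:2):3):13/18,((H:1/2,J:1/2):7/2,Z:4):31/18):35/18,G:23/3)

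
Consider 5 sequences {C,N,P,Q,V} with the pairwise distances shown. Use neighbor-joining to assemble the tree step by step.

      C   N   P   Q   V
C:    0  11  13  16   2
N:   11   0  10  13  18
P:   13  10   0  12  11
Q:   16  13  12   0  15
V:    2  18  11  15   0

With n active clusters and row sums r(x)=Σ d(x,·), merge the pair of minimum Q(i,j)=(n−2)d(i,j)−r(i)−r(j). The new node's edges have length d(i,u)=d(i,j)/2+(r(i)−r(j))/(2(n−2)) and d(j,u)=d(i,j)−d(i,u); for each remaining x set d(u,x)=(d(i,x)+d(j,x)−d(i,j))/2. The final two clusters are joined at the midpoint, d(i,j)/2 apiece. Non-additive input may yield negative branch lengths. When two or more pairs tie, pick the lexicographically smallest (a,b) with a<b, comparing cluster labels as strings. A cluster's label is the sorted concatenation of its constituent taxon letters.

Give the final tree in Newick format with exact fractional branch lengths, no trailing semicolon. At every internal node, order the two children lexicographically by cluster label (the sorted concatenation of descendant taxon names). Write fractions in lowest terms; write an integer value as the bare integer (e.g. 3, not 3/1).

((((C:1/3,V:5/3):7,P:4):1/2,N:23/4):29/8,Q:29/8)

1. join C+V (d=2, Q=-82) ⇒ CV; edges |C|=1/3, |V|=5/3
  updated: d(CV,N)=27/2, d(CV,P)=11, d(CV,Q)=29/2
2. join CV+P (d=11, Q=-50) ⇒ CPV; edges |CV|=7, |P|=4
  updated: d(CPV,N)=25/4, d(CPV,Q)=31/4
3. join CPV+N (d=25/4, Q=-27) ⇒ CNPV; edges |CPV|=1/2, |N|=23/4
  updated: d(CNPV,Q)=29/4
4. join CNPV+Q (d=29/4) ⇒ CNPQV; edges |CNPV|=29/8, |Q|=29/8
final tree: ((((C:1/3,V:5/3):7,P:4):1/2,N:23/4):29/8,Q:29/8)
total length: 53/2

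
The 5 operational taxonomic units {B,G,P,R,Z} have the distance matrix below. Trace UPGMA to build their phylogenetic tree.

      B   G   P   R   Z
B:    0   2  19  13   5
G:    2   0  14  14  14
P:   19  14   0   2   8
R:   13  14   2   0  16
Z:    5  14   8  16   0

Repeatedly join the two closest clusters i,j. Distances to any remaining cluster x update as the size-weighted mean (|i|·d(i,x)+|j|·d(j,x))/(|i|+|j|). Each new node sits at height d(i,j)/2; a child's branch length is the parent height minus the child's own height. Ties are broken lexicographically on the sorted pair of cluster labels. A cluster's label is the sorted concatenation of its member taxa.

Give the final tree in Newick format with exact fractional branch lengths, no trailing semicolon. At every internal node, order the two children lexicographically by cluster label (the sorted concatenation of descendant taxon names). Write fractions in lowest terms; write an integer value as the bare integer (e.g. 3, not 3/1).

iteration 1: select B,G (d=2); attach at lengths (1, 1); label the merged cluster BG
  updated: d(BG,P)=33/2, d(BG,R)=27/2, d(BG,Z)=19/2
iteration 2: select P,R (d=2); attach at lengths (1, 1); label the merged cluster PR
  updated: d(BG,PR)=15, d(PR,Z)=12
iteration 3: select BG,Z (d=19/2); attach at lengths (15/4, 19/4); label the merged cluster BGZ
  updated: d(BGZ,PR)=14
iteration 4: select BGZ,PR (d=14); attach at lengths (9/4, 6); label the merged cluster BGPRZ
final tree: (((B:1,G:1):15/4,Z:19/4):9/4,(P:1,R:1):6)
total length: 83/4

(((B:1,G:1):15/4,Z:19/4):9/4,(P:1,R:1):6)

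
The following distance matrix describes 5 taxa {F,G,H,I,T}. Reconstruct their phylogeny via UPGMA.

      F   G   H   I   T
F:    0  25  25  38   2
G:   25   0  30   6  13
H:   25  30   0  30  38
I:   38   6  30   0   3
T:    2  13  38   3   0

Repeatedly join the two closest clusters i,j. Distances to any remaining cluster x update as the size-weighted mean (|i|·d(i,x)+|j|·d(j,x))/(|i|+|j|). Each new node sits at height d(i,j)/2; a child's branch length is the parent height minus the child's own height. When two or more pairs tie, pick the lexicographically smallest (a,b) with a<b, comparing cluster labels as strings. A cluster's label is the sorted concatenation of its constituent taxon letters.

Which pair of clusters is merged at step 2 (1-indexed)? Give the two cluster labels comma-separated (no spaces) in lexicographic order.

G,I

iteration 1: select F,T (d=2); attach at lengths (1, 1); label the merged cluster FT
  updated: d(FT,G)=19, d(FT,H)=63/2, d(FT,I)=41/2
iteration 2: select G,I (d=6); attach at lengths (3, 3); label the merged cluster GI
  updated: d(FT,GI)=79/4, d(GI,H)=30
iteration 3: select FT,GI (d=79/4); attach at lengths (71/8, 55/8); label the merged cluster FGIT
  updated: d(FGIT,H)=123/4
iteration 4: select FGIT,H (d=123/4); attach at lengths (11/2, 123/8); label the merged cluster FGHIT
final tree: (((F:1,T:1):71/8,(G:3,I:3):55/8):11/2,H:123/8)
total length: 357/8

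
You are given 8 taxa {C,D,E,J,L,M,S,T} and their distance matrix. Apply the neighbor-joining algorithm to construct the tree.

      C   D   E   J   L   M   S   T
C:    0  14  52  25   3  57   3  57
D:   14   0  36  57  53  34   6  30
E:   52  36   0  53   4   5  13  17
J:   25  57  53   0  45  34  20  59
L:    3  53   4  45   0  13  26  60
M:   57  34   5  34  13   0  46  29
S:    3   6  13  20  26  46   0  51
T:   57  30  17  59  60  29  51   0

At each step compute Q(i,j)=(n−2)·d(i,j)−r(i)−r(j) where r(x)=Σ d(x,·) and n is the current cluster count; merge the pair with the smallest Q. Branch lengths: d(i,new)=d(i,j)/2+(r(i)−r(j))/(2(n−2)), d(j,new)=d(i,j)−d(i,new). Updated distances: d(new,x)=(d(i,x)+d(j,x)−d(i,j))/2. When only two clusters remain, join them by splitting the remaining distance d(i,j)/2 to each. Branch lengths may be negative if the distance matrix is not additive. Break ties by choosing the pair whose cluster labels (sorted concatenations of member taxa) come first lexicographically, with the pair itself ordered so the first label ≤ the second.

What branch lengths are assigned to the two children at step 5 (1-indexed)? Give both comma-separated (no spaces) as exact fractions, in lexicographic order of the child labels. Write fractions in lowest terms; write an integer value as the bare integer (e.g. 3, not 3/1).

iteration 1: select C,L (d=3, Q=-397); attach at lengths (25/12, 11/12); label the merged cluster CL
  updated: d(CL,D)=32, d(CL,E)=53/2, d(CL,J)=67/2, d(CL,M)=67/2, d(CL,S)=13, d(CL,T)=57
iteration 2: select D,S (d=6, Q=-314); attach at lengths (38/5, -8/5); label the merged cluster DS
  updated: d(CL,DS)=39/2, d(DS,E)=43/2, d(DS,J)=71/2, d(DS,M)=37, d(DS,T)=75/2
iteration 3: select E,T (d=17, Q=-509/2); attach at lengths (-17/16, 289/16); label the merged cluster ET
  updated: d(CL,ET)=133/4, d(DS,ET)=21, d(ET,J)=95/2, d(ET,M)=17/2
iteration 4: select ET,M (d=17/2, Q=-791/4); attach at lengths (91/24, 113/24); label the merged cluster EMT
  updated: d(CL,EMT)=233/8, d(DS,EMT)=99/4, d(EMT,J)=73/2
iteration 5: select CL,DS (d=39/2, Q=-983/8); attach at lengths (331/32, 293/32); label the merged cluster CDLS
  updated: d(CDLS,EMT)=275/16, d(CDLS,J)=99/4
iteration 6: select CDLS,EMT (d=275/16, Q=-1255/16); attach at lengths (87/32, 463/32); label the merged cluster CDELMST
  updated: d(CDELMST,J)=705/32
iteration 7: select CDELMST,J (d=705/32); attach at lengths (705/64, 705/64); label the merged cluster CDEJLMST
final tree: ((((C:25/12,L:11/12):331/32,(D:38/5,S:-8/5):293/32):87/32,((E:-17/16,T:289/16):91/24,M:113/24):463/32):705/64,J:705/64)
total length: 2983/32

331/32,293/32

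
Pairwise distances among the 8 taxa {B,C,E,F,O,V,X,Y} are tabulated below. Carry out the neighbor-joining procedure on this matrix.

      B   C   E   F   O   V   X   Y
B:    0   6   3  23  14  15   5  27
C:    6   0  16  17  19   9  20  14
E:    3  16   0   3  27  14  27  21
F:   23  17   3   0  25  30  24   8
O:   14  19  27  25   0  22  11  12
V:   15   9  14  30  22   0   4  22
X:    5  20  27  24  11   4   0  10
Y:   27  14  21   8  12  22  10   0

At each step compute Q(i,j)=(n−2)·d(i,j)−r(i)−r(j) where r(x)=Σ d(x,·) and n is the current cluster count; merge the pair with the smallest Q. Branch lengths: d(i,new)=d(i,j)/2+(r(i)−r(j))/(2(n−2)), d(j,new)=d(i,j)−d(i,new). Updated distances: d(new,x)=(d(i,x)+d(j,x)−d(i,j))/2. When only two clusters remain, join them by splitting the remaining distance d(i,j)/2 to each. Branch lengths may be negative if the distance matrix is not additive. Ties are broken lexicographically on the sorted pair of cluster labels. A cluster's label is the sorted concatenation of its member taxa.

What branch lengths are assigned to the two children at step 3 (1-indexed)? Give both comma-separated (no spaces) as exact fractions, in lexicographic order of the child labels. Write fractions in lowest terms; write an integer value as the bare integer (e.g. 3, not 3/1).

13/2,11/2

1. join E+F (d=3, Q=-223) ⇒ EF; edges |E|=-1/12, |F|=37/12
  updated: d(B,EF)=23/2, d(C,EF)=15, d(EF,O)=49/2, d(EF,V)=41/2, d(EF,X)=24, d(EF,Y)=13
2. join V+X (d=4, Q=-293/2) ⇒ VX; edges |V|=77/20, |X|=3/20
  updated: d(B,VX)=8, d(C,VX)=25/2, d(EF,VX)=81/4, d(O,VX)=29/2, d(VX,Y)=14
3. join O+Y (d=12, Q=-116) ⇒ OY; edges |O|=13/2, |Y|=11/2
  updated: d(B,OY)=29/2, d(C,OY)=21/2, d(EF,OY)=51/4, d(OY,VX)=33/4
4. join OY+VX (d=33/4, Q=-281/4) ⇒ OVXY; edges |OY|=29/8, |VX|=37/8
  updated: d(B,OVXY)=57/8, d(C,OVXY)=59/8, d(EF,OVXY)=99/8
5. join B+C (d=6, Q=-41) ⇒ BC; edges |B|=33/16, |C|=63/16
  updated: d(BC,EF)=41/4, d(BC,OVXY)=17/4
6. join BC+EF (d=41/4, Q=-215/8) ⇒ BCEF; edges |BC|=17/16, |EF|=147/16
  updated: d(BCEF,OVXY)=51/16
7. join BCEF+OVXY (d=51/16) ⇒ BCEFOVXY; edges |BCEF|=51/32, |OVXY|=51/32
final tree: (((B:33/16,C:63/16):17/16,(E:-1/12,F:37/12):147/16):51/32,((O:13/2,Y:11/2):29/8,(V:77/20,X:3/20):37/8):51/32)
total length: 747/16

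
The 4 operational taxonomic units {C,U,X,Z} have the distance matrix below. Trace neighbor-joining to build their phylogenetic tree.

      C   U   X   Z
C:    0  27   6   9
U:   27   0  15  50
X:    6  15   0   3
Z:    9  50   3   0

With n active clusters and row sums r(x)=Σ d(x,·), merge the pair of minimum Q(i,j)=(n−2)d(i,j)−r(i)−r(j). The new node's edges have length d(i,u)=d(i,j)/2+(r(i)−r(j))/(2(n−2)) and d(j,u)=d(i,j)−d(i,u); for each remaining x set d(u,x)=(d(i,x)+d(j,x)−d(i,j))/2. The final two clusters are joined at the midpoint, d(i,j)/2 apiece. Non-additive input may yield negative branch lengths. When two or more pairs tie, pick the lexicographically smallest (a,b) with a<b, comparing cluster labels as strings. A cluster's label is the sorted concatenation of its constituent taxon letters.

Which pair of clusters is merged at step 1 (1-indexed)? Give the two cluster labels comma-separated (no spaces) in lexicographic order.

step 1: merge (C,Z) at d=9, Q=-86; branch lengths C→-1/2, Z→19/2; new cluster CZ
  updated: d(CZ,U)=34, d(CZ,X)=0
step 2: merge (CZ,U) at d=34, Q=-49; branch lengths CZ→19/2, U→49/2; new cluster CUZ
  updated: d(CUZ,X)=-19/2
step 3: merge (CUZ,X) at d=-19/2; branch lengths CUZ→-19/4, X→-19/4; new cluster CUXZ
final tree: (((C:-1/2,Z:19/2):19/2,U:49/2):-19/4,X:-19/4)
total length: 67/2

C,Z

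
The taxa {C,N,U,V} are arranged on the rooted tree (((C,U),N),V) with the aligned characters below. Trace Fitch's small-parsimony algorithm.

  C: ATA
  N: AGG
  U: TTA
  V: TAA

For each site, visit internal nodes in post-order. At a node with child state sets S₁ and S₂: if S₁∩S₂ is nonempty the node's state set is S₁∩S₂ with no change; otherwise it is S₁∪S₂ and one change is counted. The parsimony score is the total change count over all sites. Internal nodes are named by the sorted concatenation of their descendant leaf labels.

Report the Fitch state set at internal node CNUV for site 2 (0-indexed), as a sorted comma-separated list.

A

CU@0: {A} ∪ {T} = {A,T} (union, +1)
CNU@0: {A,T} ∩ {A} = {A} (intersection, +0)
CNUV@0: {A} ∪ {T} = {A,T} (union, +1)
CU@1: {T} ∩ {T} = {T} (intersection, +0)
CNU@1: {T} ∪ {G} = {G,T} (union, +1)
CNUV@1: {G,T} ∪ {A} = {A,G,T} (union, +1)
CU@2: {A} ∩ {A} = {A} (intersection, +0)
CNU@2: {A} ∪ {G} = {A,G} (union, +1)
CNUV@2: {A,G} ∩ {A} = {A} (intersection, +0)
per-site changes: [2, 2, 1]; total = 5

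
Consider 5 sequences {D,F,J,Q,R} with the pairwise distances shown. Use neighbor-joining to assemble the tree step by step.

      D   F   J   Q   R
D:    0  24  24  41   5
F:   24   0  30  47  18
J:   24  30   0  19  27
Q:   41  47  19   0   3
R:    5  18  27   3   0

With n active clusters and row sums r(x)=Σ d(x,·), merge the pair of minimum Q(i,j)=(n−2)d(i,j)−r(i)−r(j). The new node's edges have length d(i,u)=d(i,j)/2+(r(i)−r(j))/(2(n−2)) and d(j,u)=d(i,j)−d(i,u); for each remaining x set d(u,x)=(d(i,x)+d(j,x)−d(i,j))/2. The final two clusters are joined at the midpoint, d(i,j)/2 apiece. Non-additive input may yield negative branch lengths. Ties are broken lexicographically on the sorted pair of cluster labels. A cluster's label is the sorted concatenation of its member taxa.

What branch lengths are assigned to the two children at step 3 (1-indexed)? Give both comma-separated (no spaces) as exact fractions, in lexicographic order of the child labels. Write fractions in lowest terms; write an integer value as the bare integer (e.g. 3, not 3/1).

step 1: merge (Q,R) at d=3, Q=-154; branch lengths Q→11, R→-8; new cluster QR
  updated: d(D,QR)=43/2, d(F,QR)=31, d(J,QR)=43/2
step 2: merge (D,F) at d=24, Q=-213/2; branch lengths D→65/8, F→127/8; new cluster DF
  updated: d(DF,J)=15, d(DF,QR)=57/4
step 3: merge (DF,J) at d=15, Q=-203/4; branch lengths DF→31/8, J→89/8; new cluster DFJ
  updated: d(DFJ,QR)=83/8
step 4: merge (DFJ,QR) at d=83/8; branch lengths DFJ→83/16, QR→83/16; new cluster DFJQR
final tree: (((D:65/8,F:127/8):31/8,J:89/8):83/16,(Q:11,R:-8):83/16)
total length: 419/8

31/8,89/8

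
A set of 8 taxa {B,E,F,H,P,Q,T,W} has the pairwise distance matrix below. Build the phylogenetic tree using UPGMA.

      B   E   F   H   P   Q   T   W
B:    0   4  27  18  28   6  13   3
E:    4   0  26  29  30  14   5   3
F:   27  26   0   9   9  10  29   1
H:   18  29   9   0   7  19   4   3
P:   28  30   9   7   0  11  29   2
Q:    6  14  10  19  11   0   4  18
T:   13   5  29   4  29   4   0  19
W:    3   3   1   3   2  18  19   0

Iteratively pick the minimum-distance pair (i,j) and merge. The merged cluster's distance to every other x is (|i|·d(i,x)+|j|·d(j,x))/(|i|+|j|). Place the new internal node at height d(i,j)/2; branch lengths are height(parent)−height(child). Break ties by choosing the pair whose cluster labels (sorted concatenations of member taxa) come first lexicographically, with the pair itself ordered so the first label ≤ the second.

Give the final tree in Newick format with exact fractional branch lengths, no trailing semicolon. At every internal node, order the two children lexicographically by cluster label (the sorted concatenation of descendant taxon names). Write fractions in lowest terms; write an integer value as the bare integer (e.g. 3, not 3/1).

iteration 1: select F,W (d=1); attach at lengths (1/2, 1/2); label the merged cluster FW
  updated: d(B,FW)=15, d(E,FW)=29/2, d(FW,H)=6, d(FW,P)=11/2, d(FW,Q)=14, d(FW,T)=24
iteration 2: select B,E (d=4); attach at lengths (2, 2); label the merged cluster BE
  updated: d(BE,FW)=59/4, d(BE,H)=47/2, d(BE,P)=29, d(BE,Q)=10, d(BE,T)=9
iteration 3: select H,T (d=4); attach at lengths (2, 2); label the merged cluster HT
  updated: d(BE,HT)=65/4, d(FW,HT)=15, d(HT,P)=18, d(HT,Q)=23/2
iteration 4: select FW,P (d=11/2); attach at lengths (9/4, 11/4); label the merged cluster FPW
  updated: d(BE,FPW)=39/2, d(FPW,HT)=16, d(FPW,Q)=13
iteration 5: select BE,Q (d=10); attach at lengths (3, 5); label the merged cluster BEQ
  updated: d(BEQ,FPW)=52/3, d(BEQ,HT)=44/3
iteration 6: select BEQ,HT (d=44/3); attach at lengths (7/3, 16/3); label the merged cluster BEHQT
  updated: d(BEHQT,FPW)=84/5
iteration 7: select BEHQT,FPW (d=84/5); attach at lengths (16/15, 113/20); label the merged cluster BEFHPQTW
final tree: ((((B:2,E:2):3,Q:5):7/3,(H:2,T:2):16/3):16/15,((F:1/2,W:1/2):9/4,P:11/4):113/20)
total length: 2183/60

((((B:2,E:2):3,Q:5):7/3,(H:2,T:2):16/3):16/15,((F:1/2,W:1/2):9/4,P:11/4):113/20)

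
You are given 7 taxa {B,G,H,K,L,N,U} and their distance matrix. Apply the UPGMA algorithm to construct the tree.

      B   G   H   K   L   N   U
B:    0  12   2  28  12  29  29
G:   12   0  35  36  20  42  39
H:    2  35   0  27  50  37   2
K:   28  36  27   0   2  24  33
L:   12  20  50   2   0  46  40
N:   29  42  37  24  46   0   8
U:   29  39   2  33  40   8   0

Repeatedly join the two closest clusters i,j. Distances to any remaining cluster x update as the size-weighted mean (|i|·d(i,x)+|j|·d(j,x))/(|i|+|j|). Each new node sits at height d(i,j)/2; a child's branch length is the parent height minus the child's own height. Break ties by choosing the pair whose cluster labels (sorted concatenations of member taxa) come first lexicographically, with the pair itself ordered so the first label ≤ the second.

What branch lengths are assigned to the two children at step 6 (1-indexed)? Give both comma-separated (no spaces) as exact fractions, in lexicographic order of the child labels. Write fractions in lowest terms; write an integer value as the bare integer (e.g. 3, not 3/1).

49/30,241/20

iteration 1: select B,H (d=2); attach at lengths (1, 1); label the merged cluster BH
  updated: d(BH,G)=47/2, d(BH,K)=55/2, d(BH,L)=31, d(BH,N)=33, d(BH,U)=31/2
iteration 2: select K,L (d=2); attach at lengths (1, 1); label the merged cluster KL
  updated: d(BH,KL)=117/4, d(G,KL)=28, d(KL,N)=35, d(KL,U)=73/2
iteration 3: select N,U (d=8); attach at lengths (4, 4); label the merged cluster NU
  updated: d(BH,NU)=97/4, d(G,NU)=81/2, d(KL,NU)=143/4
iteration 4: select BH,G (d=47/2); attach at lengths (43/4, 47/4); label the merged cluster BGH
  updated: d(BGH,KL)=173/6, d(BGH,NU)=89/3
iteration 5: select BGH,KL (d=173/6); attach at lengths (8/3, 161/12); label the merged cluster BGHKL
  updated: d(BGHKL,NU)=321/10
iteration 6: select BGHKL,NU (d=321/10); attach at lengths (49/30, 241/20); label the merged cluster BGHKLNU
final tree: ((((B:1,H:1):43/4,G:47/4):8/3,(K:1,L:1):161/12):49/30,(N:4,U:4):241/20)
total length: 964/15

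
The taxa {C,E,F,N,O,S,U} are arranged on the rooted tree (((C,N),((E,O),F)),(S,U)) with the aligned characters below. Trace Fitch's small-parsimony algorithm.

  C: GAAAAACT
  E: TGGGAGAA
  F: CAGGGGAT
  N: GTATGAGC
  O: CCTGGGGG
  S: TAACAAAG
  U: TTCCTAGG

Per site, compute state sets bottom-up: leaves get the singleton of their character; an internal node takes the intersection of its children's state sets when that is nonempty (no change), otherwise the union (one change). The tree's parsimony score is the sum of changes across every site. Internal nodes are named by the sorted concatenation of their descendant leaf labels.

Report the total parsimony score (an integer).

site 0, node CN: C={G} ∩ N={G} → {G} (+0)
site 0, node EO: E={T} ∪ O={C} → {C,T} (+1)
site 0, node EFO: EO={C,T} ∩ F={C} → {C} (+0)
site 0, node CEFNO: CN={G} ∪ EFO={C} → {C,G} (+1)
site 0, node SU: S={T} ∩ U={T} → {T} (+0)
site 0, node CEFNOSU: CEFNO={C,G} ∪ SU={T} → {C,G,T} (+1)
site 1, node CN: C={A} ∪ N={T} → {A,T} (+1)
site 1, node EO: E={G} ∪ O={C} → {C,G} (+1)
site 1, node EFO: EO={C,G} ∪ F={A} → {A,C,G} (+1)
site 1, node CEFNO: CN={A,T} ∩ EFO={A,C,G} → {A} (+0)
site 1, node SU: S={A} ∪ U={T} → {A,T} (+1)
site 1, node CEFNOSU: CEFNO={A} ∩ SU={A,T} → {A} (+0)
site 2, node CN: C={A} ∩ N={A} → {A} (+0)
site 2, node EO: E={G} ∪ O={T} → {G,T} (+1)
site 2, node EFO: EO={G,T} ∩ F={G} → {G} (+0)
site 2, node CEFNO: CN={A} ∪ EFO={G} → {A,G} (+1)
site 2, node SU: S={A} ∪ U={C} → {A,C} (+1)
site 2, node CEFNOSU: CEFNO={A,G} ∩ SU={A,C} → {A} (+0)
site 3, node CN: C={A} ∪ N={T} → {A,T} (+1)
site 3, node EO: E={G} ∩ O={G} → {G} (+0)
site 3, node EFO: EO={G} ∩ F={G} → {G} (+0)
site 3, node CEFNO: CN={A,T} ∪ EFO={G} → {A,G,T} (+1)
site 3, node SU: S={C} ∩ U={C} → {C} (+0)
site 3, node CEFNOSU: CEFNO={A,G,T} ∪ SU={C} → {A,C,G,T} (+1)
site 4, node CN: C={A} ∪ N={G} → {A,G} (+1)
site 4, node EO: E={A} ∪ O={G} → {A,G} (+1)
site 4, node EFO: EO={A,G} ∩ F={G} → {G} (+0)
site 4, node CEFNO: CN={A,G} ∩ EFO={G} → {G} (+0)
site 4, node SU: S={A} ∪ U={T} → {A,T} (+1)
site 4, node CEFNOSU: CEFNO={G} ∪ SU={A,T} → {A,G,T} (+1)
site 5, node CN: C={A} ∩ N={A} → {A} (+0)
site 5, node EO: E={G} ∩ O={G} → {G} (+0)
site 5, node EFO: EO={G} ∩ F={G} → {G} (+0)
site 5, node CEFNO: CN={A} ∪ EFO={G} → {A,G} (+1)
site 5, node SU: S={A} ∩ U={A} → {A} (+0)
site 5, node CEFNOSU: CEFNO={A,G} ∩ SU={A} → {A} (+0)
site 6, node CN: C={C} ∪ N={G} → {C,G} (+1)
site 6, node EO: E={A} ∪ O={G} → {A,G} (+1)
site 6, node EFO: EO={A,G} ∩ F={A} → {A} (+0)
site 6, node CEFNO: CN={C,G} ∪ EFO={A} → {A,C,G} (+1)
site 6, node SU: S={A} ∪ U={G} → {A,G} (+1)
site 6, node CEFNOSU: CEFNO={A,C,G} ∩ SU={A,G} → {A,G} (+0)
site 7, node CN: C={T} ∪ N={C} → {C,T} (+1)
site 7, node EO: E={A} ∪ O={G} → {A,G} (+1)
site 7, node EFO: EO={A,G} ∪ F={T} → {A,G,T} (+1)
site 7, node CEFNO: CN={C,T} ∩ EFO={A,G,T} → {T} (+0)
site 7, node SU: S={G} ∩ U={G} → {G} (+0)
site 7, node CEFNOSU: CEFNO={T} ∪ SU={G} → {G,T} (+1)
per-site changes: [3, 4, 3, 3, 4, 1, 4, 4]; total = 26

26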